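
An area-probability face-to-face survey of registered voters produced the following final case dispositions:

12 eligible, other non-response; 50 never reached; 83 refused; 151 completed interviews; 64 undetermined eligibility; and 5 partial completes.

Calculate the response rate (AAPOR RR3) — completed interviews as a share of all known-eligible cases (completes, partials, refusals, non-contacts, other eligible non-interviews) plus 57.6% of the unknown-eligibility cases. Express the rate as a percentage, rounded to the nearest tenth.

44.7%

Top: 151
Known eligible: 151 + 5 + 83 + 50 + 12 = 301
Eligible share of unknowns: 0.5760 × 64 = 36.86
Denominator: 301 + 36.86 = 337.86
RR3 = 151 / 337.86 = 0.4469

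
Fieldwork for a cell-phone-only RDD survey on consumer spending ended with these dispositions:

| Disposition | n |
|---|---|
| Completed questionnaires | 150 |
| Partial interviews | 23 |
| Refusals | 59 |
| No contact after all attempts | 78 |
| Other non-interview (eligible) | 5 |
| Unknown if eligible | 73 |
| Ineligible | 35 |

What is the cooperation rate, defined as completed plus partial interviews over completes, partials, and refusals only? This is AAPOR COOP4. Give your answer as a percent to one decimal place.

74.6%

Num = 150 + 23 = 173
Denominator = 150 + 23 + 59 = 232
COOP4 = 173 / 232 = 0.7457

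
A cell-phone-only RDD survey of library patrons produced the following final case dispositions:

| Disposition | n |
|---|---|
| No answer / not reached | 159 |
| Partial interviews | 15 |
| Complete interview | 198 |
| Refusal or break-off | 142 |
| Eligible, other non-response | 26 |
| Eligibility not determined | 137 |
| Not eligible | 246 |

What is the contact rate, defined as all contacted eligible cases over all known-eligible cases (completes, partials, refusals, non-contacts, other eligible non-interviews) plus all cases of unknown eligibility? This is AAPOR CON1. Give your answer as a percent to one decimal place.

56.3%

Numerator: 198 + 15 + 142 + 26 = 381
Denominator: 198 + 15 + 142 + 159 + 26 + 137 = 677
CON1 = 381 / 677 = 0.5628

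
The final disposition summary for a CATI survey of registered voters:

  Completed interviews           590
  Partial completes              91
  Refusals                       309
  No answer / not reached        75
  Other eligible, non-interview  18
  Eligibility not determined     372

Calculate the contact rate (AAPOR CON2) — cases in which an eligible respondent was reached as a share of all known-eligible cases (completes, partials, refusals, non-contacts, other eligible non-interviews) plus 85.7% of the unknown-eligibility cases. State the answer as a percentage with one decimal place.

Num: 590 + 91 + 309 + 18 = 1008
Known eligible: 590 + 91 + 309 + 75 + 18 = 1083
e × U: 0.8570 × 372 = 318.80
Denom: 1083 + 318.80 = 1401.80
CON2 = 1008 / 1401.80 = 0.7191

71.9%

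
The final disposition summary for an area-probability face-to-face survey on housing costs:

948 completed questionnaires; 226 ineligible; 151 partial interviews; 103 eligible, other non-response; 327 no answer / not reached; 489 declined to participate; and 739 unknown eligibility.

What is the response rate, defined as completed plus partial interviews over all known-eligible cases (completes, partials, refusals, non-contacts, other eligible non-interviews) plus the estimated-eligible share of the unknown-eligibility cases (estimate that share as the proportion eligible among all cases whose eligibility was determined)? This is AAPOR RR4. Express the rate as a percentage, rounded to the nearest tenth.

41.0%

Numerator → 948 + 151 = 1099
Eligible (known) → 948 + 151 + 489 + 327 + 103 = 2018
e = 2018 / (2018 + 226) = 2018 / 2244 = 0.8993
Eligible share of unknowns → 0.8993 × 739 = 664.58
Denominator → 2018 + 664.58 = 2682.58
RR4 = 1099 / 2682.58 = 0.4097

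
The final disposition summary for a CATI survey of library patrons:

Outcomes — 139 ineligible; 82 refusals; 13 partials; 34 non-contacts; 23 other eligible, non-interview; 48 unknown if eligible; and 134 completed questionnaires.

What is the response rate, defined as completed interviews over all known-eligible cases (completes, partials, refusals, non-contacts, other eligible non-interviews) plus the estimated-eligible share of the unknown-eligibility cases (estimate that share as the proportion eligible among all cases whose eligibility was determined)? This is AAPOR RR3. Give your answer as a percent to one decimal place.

42.1%

Numerator: 134
Determined eligible: 134 + 13 + 82 + 34 + 23 = 286
e = 286 / (286 + 139) = 286 / 425 = 0.6729
Eligible share of unknowns: 0.6729 × 48 = 32.30
Denominator: 286 + 32.30 = 318.30
RR3 = 134 / 318.30 = 0.4210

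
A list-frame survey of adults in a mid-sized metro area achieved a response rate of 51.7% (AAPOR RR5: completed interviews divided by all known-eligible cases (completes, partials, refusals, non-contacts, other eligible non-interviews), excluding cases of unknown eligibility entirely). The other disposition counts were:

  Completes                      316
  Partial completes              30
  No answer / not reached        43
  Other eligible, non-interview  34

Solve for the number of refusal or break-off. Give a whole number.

188

RR5 = 316 / D = 0.517
D = 316 / 0.517 = 611.2
Rest of base = 423
refusal or break-off = 611.2 − 423 ≈ 188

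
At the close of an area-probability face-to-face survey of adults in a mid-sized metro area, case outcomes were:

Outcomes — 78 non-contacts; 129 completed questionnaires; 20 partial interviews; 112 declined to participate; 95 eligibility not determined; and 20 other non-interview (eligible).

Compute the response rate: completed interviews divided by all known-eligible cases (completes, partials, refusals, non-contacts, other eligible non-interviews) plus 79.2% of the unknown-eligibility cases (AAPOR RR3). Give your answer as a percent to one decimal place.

29.7%

Numerator = 129
Determined eligible = 129 + 20 + 112 + 78 + 20 = 359
Estimated eligible among unknowns = 0.7920 × 95 = 75.24
Denominator = 359 + 75.24 = 434.24
RR3 = 129 / 434.24 = 0.2971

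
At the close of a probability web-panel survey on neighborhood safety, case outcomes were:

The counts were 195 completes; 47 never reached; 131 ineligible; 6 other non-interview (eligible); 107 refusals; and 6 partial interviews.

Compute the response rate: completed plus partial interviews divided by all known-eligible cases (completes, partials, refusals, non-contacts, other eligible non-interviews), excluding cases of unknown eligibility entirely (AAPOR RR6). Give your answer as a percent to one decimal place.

55.7%

Top = 195 + 6 = 201
Denominator = 195 + 6 + 107 + 47 + 6 = 361
RR6 = 201 / 361 = 0.5568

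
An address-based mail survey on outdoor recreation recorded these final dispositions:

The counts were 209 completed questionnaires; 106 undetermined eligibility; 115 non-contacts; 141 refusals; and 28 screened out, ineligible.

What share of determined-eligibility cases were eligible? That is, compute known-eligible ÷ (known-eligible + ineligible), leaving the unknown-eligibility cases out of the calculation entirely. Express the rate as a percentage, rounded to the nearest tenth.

Known eligible → 209 + 141 + 115 = 465
e = 465 / (465 + 28) = 465 / 493 = 0.9432

94.3%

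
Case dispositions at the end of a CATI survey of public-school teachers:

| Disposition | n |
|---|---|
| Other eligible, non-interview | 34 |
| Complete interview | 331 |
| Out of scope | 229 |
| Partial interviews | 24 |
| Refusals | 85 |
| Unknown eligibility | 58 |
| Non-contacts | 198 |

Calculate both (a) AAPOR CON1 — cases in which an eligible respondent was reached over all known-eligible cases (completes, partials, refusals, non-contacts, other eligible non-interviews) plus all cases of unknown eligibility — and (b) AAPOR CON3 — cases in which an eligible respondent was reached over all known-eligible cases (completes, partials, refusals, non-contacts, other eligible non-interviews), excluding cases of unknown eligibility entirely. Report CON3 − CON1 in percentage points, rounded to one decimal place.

5.6

Top = 331 + 24 + 85 + 34 = 474
Denominator = 331 + 24 + 85 + 198 + 34 + 58 = 730
CON1 = 474 / 730 = 0.6493
Denominator = 331 + 24 + 85 + 198 + 34 = 672
CON3 = 474 / 672 = 0.7054
Difference = 70.54 − 64.93 = 5.61 percentage points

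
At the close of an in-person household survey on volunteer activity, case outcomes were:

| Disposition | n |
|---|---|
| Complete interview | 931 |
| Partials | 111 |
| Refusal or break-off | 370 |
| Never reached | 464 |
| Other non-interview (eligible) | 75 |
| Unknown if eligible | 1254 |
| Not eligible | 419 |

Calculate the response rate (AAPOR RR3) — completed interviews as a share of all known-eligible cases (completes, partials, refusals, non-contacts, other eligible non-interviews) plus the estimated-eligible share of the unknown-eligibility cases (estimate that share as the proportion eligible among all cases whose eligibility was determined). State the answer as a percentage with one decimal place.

Top: 931
Determined eligible: 931 + 111 + 370 + 464 + 75 = 1951
e = 1951 / (1951 + 419) = 1951 / 2370 = 0.8232
Estimated eligible among unknowns: 0.8232 × 1254 = 1032.29
Denom: 1951 + 1032.29 = 2983.29
RR3 = 931 / 2983.29 = 0.3121

31.2%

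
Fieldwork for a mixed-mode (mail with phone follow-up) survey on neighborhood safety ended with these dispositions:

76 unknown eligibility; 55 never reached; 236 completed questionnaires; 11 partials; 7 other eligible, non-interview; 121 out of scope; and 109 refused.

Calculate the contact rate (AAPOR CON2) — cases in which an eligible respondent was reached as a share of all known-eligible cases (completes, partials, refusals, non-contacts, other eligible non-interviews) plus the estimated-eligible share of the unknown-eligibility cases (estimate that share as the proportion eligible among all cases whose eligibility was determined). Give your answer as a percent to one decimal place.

Top = 236 + 11 + 109 + 7 = 363
Determined eligible = 236 + 11 + 109 + 55 + 7 = 418
e = 418 / (418 + 121) = 418 / 539 = 0.7755
e × U = 0.7755 × 76 = 58.94
Base = 418 + 58.94 = 476.94
CON2 = 363 / 476.94 = 0.7611

76.1%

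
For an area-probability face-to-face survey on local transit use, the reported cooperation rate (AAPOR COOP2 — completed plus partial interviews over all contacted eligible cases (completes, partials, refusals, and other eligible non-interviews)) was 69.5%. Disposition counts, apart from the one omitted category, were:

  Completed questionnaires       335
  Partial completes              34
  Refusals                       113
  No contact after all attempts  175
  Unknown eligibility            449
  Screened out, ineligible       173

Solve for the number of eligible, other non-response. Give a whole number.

49

Numerator: 335 + 34 = 369
COOP2 = 369 / D = 0.695
D = 369 / 0.695 = 530.9
Remaining denominator categories sum to 482
eligible, other non-response = 530.9 − 482 ≈ 49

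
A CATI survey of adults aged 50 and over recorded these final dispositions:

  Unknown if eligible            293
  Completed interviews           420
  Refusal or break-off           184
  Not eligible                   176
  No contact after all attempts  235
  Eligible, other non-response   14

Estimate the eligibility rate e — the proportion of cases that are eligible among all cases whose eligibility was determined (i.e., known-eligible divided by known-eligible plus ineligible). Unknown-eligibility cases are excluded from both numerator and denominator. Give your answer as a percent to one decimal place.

82.9%

Known eligible: 420 + 184 + 235 + 14 = 853
e = 853 / (853 + 176) = 853 / 1029 = 0.8290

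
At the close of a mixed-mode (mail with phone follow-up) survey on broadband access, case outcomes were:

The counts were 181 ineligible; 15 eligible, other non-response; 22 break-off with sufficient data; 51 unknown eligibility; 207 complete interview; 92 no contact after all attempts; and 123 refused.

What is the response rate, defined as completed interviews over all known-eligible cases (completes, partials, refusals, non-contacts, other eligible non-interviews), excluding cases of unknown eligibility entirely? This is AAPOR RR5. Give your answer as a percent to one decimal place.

Num: 207
Base: 207 + 22 + 123 + 92 + 15 = 459
RR5 = 207 / 459 = 0.4510

45.1%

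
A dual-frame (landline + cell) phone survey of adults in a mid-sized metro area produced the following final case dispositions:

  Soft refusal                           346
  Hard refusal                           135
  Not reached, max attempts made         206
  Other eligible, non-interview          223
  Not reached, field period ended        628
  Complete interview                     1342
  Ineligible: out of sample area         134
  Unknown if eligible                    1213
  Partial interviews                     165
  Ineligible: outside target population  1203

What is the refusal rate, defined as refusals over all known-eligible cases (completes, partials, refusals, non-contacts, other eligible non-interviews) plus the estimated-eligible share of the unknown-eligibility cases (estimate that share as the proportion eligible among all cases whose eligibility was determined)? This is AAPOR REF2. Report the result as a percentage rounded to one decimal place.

Declined to participate = 135 + 346 = 481
No answer / not reached = 628 + 206 = 834
Not eligible = 1203 + 134 = 1337
Top = 481
Eligible (known) = 1342 + 165 + 481 + 834 + 223 = 3045
e = 3045 / (3045 + 1337) = 3045 / 4382 = 0.6949
Estimated eligible among unknowns = 0.6949 × 1213 = 842.91
Base = 3045 + 842.91 = 3887.91
REF2 = 481 / 3887.91 = 0.1237

12.4%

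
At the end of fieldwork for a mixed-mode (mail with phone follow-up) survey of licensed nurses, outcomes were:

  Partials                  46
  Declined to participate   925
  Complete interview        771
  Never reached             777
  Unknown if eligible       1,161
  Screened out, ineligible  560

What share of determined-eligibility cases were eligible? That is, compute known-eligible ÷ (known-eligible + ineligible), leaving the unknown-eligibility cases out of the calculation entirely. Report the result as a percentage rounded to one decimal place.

81.8%

Known eligible: 771 + 46 + 925 + 777 = 2519
e = 2519 / (2519 + 560) = 2519 / 3079 = 0.8181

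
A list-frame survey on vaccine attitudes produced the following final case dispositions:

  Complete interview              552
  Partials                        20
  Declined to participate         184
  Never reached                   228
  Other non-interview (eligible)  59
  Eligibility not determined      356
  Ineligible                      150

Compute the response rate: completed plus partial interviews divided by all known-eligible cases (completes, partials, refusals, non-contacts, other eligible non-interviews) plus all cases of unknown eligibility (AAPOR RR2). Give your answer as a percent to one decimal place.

Numerator: 552 + 20 = 572
Denominator: 552 + 20 + 184 + 228 + 59 + 356 = 1399
RR2 = 572 / 1399 = 0.4089

40.9%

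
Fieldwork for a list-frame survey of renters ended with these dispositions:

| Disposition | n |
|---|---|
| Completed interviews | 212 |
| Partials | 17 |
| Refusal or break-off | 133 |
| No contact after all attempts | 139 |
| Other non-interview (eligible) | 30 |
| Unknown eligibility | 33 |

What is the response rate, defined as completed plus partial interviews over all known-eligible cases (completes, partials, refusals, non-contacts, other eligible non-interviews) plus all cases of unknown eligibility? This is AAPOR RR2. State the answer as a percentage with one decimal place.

Top: 212 + 17 = 229
Denominator: 212 + 17 + 133 + 139 + 30 + 33 = 564
RR2 = 229 / 564 = 0.4060

40.6%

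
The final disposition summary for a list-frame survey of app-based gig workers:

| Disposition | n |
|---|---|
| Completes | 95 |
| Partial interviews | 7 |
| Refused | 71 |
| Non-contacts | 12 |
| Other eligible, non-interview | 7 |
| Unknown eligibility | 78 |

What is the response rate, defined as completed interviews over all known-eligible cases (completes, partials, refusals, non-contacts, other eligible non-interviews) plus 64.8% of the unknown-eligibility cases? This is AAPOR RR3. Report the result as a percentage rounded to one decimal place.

39.2%

Numerator = 95
Known eligible = 95 + 7 + 71 + 12 + 7 = 192
e × U = 0.6480 × 78 = 50.54
Denom = 192 + 50.54 = 242.54
RR3 = 95 / 242.54 = 0.3917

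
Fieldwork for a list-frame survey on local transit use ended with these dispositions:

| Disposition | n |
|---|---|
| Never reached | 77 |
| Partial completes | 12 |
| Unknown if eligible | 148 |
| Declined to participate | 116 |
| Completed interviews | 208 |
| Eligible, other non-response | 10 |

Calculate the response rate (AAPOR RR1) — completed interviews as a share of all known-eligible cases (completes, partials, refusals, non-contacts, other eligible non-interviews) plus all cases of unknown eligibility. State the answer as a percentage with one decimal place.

Top = 208
Base = 208 + 12 + 116 + 77 + 10 + 148 = 571
RR1 = 208 / 571 = 0.3643

36.4%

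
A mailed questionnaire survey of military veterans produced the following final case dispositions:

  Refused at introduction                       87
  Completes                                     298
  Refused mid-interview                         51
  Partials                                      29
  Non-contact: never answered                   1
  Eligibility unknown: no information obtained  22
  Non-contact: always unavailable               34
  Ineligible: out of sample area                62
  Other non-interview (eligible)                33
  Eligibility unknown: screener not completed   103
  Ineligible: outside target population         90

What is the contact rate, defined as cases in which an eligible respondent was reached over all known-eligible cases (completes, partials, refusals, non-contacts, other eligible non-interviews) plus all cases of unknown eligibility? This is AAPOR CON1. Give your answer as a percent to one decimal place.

75.7%

Declined to participate = 87 + 51 = 138
No answer / not reached = 1 + 34 = 35
Eligibility not determined = 103 + 22 = 125
Out of scope = 90 + 62 = 152
Top = 298 + 29 + 138 + 33 = 498
Base = 298 + 29 + 138 + 35 + 33 + 125 = 658
CON1 = 498 / 658 = 0.7568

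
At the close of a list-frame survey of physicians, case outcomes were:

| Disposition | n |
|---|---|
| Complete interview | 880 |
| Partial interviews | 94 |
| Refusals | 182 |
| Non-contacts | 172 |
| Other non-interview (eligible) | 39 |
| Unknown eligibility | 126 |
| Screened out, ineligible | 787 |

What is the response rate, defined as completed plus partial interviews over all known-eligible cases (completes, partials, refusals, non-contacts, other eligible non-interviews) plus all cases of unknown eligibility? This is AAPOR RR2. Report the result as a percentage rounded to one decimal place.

65.2%

Num → 880 + 94 = 974
Denom → 880 + 94 + 182 + 172 + 39 + 126 = 1493
RR2 = 974 / 1493 = 0.6524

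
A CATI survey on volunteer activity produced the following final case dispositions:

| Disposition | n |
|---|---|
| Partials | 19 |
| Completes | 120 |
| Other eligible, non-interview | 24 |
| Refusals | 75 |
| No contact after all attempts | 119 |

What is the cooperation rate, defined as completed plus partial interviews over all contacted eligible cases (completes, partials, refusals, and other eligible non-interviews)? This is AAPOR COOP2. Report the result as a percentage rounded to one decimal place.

Num: 120 + 19 = 139
Denom: 120 + 19 + 75 + 24 = 238
COOP2 = 139 / 238 = 0.5840

58.4%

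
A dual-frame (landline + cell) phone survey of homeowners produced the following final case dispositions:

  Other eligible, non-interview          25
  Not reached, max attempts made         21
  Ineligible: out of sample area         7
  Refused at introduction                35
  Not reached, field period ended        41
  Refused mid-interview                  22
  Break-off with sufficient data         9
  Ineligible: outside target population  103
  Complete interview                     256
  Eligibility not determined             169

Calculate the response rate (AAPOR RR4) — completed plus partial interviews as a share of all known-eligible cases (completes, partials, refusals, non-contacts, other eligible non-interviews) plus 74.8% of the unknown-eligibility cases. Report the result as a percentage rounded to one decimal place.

Refused = 35 + 22 = 57
Non-contacts = 41 + 21 = 62
Ineligible = 103 + 7 = 110
Num: 256 + 9 = 265
Eligible (known): 256 + 9 + 57 + 62 + 25 = 409
Eligible share of unknowns: 0.7480 × 169 = 126.41
Denominator: 409 + 126.41 = 535.41
RR4 = 265 / 535.41 = 0.4949

49.5%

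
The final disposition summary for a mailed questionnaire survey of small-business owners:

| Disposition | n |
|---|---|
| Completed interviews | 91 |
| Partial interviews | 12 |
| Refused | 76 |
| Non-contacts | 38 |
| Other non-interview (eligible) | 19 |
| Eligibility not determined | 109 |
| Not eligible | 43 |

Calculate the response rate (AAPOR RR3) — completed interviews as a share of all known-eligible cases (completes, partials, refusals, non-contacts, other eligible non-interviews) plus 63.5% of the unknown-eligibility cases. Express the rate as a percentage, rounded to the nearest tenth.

Numerator → 91
Determined eligible → 91 + 12 + 76 + 38 + 19 = 236
e × U → 0.6350 × 109 = 69.22
Denominator → 236 + 69.22 = 305.22
RR3 = 91 / 305.22 = 0.2981

29.8%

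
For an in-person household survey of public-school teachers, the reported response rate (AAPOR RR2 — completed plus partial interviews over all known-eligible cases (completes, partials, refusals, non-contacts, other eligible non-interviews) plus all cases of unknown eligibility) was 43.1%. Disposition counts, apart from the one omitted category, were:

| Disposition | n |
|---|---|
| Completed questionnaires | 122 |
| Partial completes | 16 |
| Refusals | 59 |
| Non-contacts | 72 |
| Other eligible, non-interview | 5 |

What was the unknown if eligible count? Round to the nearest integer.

Top → 122 + 16 = 138
RR2 = 138 / D = 0.431
D = 138 / 0.431 = 320.2
Remaining denominator categories sum to 274
unknown if eligible = 320.2 − 274 ≈ 46

46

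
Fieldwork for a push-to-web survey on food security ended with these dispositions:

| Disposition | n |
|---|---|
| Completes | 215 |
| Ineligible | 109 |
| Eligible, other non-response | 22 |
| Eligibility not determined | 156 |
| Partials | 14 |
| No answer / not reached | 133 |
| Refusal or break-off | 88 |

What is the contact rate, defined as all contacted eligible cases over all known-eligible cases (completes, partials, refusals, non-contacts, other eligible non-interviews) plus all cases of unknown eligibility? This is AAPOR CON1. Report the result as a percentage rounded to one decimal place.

54.0%

Top = 215 + 14 + 88 + 22 = 339
Denominator = 215 + 14 + 88 + 133 + 22 + 156 = 628
CON1 = 339 / 628 = 0.5398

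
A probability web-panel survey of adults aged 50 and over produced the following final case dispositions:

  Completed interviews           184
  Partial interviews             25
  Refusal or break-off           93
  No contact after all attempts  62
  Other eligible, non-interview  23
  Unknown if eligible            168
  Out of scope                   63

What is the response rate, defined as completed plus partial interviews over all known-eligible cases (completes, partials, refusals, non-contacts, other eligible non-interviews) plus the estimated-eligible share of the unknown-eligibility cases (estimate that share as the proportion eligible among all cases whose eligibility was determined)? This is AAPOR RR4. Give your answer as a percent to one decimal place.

39.3%

Num = 184 + 25 = 209
Eligible (known) = 184 + 25 + 93 + 62 + 23 = 387
e = 387 / (387 + 63) = 387 / 450 = 0.8600
Eligible share of unknowns = 0.8600 × 168 = 144.48
Base = 387 + 144.48 = 531.48
RR4 = 209 / 531.48 = 0.3932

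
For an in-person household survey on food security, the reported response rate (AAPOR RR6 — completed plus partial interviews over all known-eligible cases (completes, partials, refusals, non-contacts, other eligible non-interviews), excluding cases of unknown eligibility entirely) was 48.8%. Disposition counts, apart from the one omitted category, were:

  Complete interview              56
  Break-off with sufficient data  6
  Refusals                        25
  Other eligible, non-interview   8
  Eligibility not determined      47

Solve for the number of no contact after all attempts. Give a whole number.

Numerator = 56 + 6 = 62
RR6 = 62 / D = 0.488
D = 62 / 0.488 = 127.0
Other denominator terms total 95
no contact after all attempts = 127.0 − 95 ≈ 32

32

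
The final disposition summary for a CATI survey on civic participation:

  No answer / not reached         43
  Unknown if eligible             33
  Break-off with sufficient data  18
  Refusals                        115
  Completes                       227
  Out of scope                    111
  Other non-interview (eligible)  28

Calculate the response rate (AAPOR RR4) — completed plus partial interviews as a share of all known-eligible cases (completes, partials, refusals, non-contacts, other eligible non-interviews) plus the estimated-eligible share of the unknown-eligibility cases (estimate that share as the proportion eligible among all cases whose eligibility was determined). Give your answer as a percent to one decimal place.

53.6%

Num: 227 + 18 = 245
Eligible (known): 227 + 18 + 115 + 43 + 28 = 431
e = 431 / (431 + 111) = 431 / 542 = 0.7952
e × U: 0.7952 × 33 = 26.24
Denom: 431 + 26.24 = 457.24
RR4 = 245 / 457.24 = 0.5358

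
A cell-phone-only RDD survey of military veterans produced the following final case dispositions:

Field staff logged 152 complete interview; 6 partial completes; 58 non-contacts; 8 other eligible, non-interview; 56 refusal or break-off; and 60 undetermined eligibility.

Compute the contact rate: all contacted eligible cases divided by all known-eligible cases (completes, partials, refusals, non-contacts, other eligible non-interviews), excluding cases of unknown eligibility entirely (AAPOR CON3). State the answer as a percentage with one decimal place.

79.3%

Top: 152 + 6 + 56 + 8 = 222
Base: 152 + 6 + 56 + 58 + 8 = 280
CON3 = 222 / 280 = 0.7929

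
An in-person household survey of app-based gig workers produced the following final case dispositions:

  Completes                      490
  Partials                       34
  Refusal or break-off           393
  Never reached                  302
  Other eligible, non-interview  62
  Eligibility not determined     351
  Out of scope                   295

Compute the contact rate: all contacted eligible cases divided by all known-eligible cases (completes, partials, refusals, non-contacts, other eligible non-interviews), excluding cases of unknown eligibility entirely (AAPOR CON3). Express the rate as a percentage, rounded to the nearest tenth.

76.4%

Num = 490 + 34 + 393 + 62 = 979
Denominator = 490 + 34 + 393 + 302 + 62 = 1281
CON3 = 979 / 1281 = 0.7642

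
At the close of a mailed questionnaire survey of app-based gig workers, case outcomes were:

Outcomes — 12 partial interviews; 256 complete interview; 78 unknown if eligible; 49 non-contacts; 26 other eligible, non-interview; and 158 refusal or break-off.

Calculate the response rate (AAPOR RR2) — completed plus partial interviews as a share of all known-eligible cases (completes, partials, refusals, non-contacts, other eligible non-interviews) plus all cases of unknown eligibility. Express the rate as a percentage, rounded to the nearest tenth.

Num → 256 + 12 = 268
Denom → 256 + 12 + 158 + 49 + 26 + 78 = 579
RR2 = 268 / 579 = 0.4629

46.3%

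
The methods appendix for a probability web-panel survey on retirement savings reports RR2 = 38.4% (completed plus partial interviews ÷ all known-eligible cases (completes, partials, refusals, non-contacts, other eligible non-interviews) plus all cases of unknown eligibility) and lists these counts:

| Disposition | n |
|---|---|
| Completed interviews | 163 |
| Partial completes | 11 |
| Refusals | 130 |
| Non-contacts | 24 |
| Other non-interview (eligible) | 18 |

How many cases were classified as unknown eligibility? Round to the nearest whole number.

Top: 163 + 11 = 174
RR2 = 174 / D = 0.384
D = 174 / 0.384 = 453.1
Remaining denominator categories sum to 346
unknown eligibility = 453.1 − 346 ≈ 107

107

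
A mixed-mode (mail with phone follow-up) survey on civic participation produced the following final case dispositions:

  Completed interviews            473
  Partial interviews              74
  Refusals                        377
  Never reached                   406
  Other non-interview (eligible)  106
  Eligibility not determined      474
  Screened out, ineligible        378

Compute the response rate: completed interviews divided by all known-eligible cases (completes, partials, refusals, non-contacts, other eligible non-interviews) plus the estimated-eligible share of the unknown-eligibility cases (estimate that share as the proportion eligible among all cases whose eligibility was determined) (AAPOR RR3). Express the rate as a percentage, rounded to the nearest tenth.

26.1%

Num → 473
Determined eligible → 473 + 74 + 377 + 406 + 106 = 1436
e = 1436 / (1436 + 378) = 1436 / 1814 = 0.7916
Estimated eligible among unknowns → 0.7916 × 474 = 375.22
Denom → 1436 + 375.22 = 1811.22
RR3 = 473 / 1811.22 = 0.2611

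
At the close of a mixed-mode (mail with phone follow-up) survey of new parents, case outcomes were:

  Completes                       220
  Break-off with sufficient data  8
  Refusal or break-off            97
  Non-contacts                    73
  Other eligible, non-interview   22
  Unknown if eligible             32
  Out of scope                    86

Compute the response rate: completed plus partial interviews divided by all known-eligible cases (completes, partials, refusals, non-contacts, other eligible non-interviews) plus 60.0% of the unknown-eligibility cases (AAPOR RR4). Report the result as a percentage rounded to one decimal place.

51.9%

Numerator = 220 + 8 = 228
Known eligible = 220 + 8 + 97 + 73 + 22 = 420
e × U = 0.6000 × 32 = 19.20
Denom = 420 + 19.20 = 439.20
RR4 = 228 / 439.20 = 0.5191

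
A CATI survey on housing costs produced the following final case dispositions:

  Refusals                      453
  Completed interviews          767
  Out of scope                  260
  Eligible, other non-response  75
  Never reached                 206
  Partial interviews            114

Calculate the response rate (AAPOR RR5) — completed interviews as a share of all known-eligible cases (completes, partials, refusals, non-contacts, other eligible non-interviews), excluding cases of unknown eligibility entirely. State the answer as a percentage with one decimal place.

Top: 767
Denominator: 767 + 114 + 453 + 206 + 75 = 1615
RR5 = 767 / 1615 = 0.4749

47.5%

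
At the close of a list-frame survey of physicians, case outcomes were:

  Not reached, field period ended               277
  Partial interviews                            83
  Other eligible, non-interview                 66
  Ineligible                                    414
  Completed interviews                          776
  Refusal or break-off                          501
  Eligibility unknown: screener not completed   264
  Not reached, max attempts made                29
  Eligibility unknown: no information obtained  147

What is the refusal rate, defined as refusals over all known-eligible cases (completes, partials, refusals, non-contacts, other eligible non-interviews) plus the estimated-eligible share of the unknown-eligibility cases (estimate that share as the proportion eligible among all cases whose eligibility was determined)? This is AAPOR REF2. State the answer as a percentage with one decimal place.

24.3%

Never reached = 277 + 29 = 306
Unknown if eligible = 264 + 147 = 411
Numerator → 501
Determined eligible → 776 + 83 + 501 + 306 + 66 = 1732
e = 1732 / (1732 + 414) = 1732 / 2146 = 0.8071
Estimated eligible among unknowns → 0.8071 × 411 = 331.72
Denom → 1732 + 331.72 = 2063.72
REF2 = 501 / 2063.72 = 0.2428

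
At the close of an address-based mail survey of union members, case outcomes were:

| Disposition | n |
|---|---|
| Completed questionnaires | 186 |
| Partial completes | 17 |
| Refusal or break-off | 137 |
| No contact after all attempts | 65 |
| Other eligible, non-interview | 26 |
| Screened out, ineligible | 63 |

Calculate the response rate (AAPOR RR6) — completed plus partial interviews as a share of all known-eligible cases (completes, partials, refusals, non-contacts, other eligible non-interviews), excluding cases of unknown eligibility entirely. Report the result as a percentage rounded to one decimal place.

Num → 186 + 17 = 203
Base → 186 + 17 + 137 + 65 + 26 = 431
RR6 = 203 / 431 = 0.4710

47.1%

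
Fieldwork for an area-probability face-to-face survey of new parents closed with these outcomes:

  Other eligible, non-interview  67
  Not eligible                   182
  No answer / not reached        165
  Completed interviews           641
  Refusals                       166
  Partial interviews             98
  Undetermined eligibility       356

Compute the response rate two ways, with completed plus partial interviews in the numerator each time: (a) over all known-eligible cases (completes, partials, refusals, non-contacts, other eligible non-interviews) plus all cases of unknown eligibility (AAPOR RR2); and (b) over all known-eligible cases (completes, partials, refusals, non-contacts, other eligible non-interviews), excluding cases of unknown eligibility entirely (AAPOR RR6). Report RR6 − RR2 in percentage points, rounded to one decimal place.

15.5

Top: 641 + 98 = 739
Denom: 641 + 98 + 166 + 165 + 67 + 356 = 1493
RR2 = 739 / 1493 = 0.4950
Denom: 641 + 98 + 166 + 165 + 67 = 1137
RR6 = 739 / 1137 = 0.6500
Difference = 65.00 − 49.50 = 15.50 percentage points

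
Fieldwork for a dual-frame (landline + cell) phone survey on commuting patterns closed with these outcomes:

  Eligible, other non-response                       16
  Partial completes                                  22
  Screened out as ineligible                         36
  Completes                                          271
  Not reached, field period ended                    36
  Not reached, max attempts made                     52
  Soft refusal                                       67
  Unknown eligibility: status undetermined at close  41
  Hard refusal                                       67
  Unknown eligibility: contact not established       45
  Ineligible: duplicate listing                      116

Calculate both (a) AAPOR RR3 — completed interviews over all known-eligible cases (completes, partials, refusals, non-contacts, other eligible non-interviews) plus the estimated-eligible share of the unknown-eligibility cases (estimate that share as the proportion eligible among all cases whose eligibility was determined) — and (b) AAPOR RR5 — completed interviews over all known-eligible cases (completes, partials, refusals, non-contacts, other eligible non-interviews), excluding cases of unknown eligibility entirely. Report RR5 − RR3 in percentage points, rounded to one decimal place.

Refusals = 67 + 67 = 134
No contact after all attempts = 36 + 52 = 88
Undetermined eligibility = 45 + 41 = 86
Out of scope = 36 + 116 = 152
Numerator: 271
Known eligible: 271 + 22 + 134 + 88 + 16 = 531
e = 531 / (531 + 152) = 531 / 683 = 0.7775
Estimated eligible among unknowns: 0.7775 × 86 = 66.86
Denominator: 531 + 66.86 = 597.86
RR3 = 271 / 597.86 = 0.4533
Denominator: 271 + 22 + 134 + 88 + 16 = 531
RR5 = 271 / 531 = 0.5104
Difference = 51.04 − 45.33 = 5.71 percentage points

5.7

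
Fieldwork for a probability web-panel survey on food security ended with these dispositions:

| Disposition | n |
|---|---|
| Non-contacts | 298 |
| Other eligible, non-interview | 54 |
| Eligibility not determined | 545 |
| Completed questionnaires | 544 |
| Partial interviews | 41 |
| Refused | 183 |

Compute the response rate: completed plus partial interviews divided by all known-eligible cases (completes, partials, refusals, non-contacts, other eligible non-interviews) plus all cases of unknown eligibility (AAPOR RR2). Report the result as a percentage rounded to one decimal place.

Top: 544 + 41 = 585
Denominator: 544 + 41 + 183 + 298 + 54 + 545 = 1665
RR2 = 585 / 1665 = 0.3514

35.1%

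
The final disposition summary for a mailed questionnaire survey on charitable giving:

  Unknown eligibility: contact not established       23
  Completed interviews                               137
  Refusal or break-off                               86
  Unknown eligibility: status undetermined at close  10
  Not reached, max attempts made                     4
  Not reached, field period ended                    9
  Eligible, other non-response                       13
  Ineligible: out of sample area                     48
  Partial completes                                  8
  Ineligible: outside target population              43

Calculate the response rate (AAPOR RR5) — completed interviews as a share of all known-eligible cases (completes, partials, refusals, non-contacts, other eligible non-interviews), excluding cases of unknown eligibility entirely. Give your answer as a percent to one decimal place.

No contact after all attempts = 9 + 4 = 13
Undetermined eligibility = 23 + 10 = 33
Not eligible = 43 + 48 = 91
Num = 137
Denominator = 137 + 8 + 86 + 13 + 13 = 257
RR5 = 137 / 257 = 0.5331

53.3%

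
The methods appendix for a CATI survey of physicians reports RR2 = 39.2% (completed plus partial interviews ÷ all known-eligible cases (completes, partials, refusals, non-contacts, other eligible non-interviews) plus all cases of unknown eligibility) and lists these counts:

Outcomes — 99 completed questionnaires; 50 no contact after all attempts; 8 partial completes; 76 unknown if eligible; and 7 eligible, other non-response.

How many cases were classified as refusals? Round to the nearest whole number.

33

Num → 99 + 8 = 107
RR2 = 107 / D = 0.392
D = 107 / 0.392 = 273.0
Rest of base = 240
refusals = 273.0 − 240 ≈ 33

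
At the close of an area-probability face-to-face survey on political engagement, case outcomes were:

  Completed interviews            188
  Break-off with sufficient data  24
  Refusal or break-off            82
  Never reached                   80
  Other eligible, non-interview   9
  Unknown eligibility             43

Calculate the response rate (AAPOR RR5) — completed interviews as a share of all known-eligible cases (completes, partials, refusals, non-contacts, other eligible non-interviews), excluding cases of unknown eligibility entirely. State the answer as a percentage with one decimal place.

49.1%

Top = 188
Base = 188 + 24 + 82 + 80 + 9 = 383
RR5 = 188 / 383 = 0.4909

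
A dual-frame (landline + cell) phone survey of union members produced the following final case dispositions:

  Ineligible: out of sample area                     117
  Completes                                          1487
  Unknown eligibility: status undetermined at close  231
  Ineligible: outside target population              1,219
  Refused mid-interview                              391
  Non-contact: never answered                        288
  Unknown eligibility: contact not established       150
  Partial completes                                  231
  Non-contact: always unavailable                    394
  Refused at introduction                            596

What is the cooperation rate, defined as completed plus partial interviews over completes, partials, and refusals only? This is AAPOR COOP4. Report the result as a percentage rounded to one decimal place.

63.5%

Refusal or break-off = 596 + 391 = 987
No contact after all attempts = 288 + 394 = 682
Unknown eligibility = 150 + 231 = 381
Screened out, ineligible = 1219 + 117 = 1336
Num → 1487 + 231 = 1718
Denom → 1487 + 231 + 987 = 2705
COOP4 = 1718 / 2705 = 0.6351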